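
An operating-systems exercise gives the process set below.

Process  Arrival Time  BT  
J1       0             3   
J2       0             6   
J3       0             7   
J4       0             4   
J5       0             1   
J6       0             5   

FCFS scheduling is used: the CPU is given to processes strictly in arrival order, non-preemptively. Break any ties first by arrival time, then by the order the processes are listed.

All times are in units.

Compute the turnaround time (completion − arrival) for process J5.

21

Schedule: | J1 0-3 | J2 3-9 | J3 9-16 | J4 16-20 | J5 20-21 | J6 21-26 |
Completion: J1=3  J2=9  J3=16  J4=20  J5=21  J6=26
Turnaround (C−A): J1=3  J2=9  J3=16  J4=20  J5=21  J6=26
Turnaround(J5) = completion − arrival = 21 − 0 = 21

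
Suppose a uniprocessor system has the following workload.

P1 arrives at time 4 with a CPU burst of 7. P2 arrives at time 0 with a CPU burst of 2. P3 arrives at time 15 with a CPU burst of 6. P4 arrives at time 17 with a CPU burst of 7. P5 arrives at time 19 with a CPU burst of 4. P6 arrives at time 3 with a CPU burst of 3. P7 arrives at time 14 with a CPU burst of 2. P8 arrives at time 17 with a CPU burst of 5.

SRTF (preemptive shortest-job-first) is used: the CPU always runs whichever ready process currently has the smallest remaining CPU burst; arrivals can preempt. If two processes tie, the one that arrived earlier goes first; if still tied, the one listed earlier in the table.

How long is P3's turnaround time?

7

Schedule: | P2 0-2 | idle 2-3 | P6 3-6 | P1 6-13 | idle 13-14 | P7 14-16 | P3 16-22 | P5 22-26 | P8 26-31 | P4 31-38 |
Completion: P1=13  P2=2  P3=22  P4=38  P5=26  P6=6  P7=16  P8=31
Turnaround(P3) = completion − arrival = 22 − 15 = 7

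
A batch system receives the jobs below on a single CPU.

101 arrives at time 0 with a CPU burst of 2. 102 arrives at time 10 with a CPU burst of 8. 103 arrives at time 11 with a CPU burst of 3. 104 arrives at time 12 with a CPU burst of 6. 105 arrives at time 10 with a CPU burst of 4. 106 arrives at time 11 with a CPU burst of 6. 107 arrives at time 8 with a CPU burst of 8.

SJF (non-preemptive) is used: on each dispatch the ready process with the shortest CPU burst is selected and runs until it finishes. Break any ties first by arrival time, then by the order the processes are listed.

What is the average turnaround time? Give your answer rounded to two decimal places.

Gantt: | 101 0-2 | idle 2-8 | 107 8-16 | 103 16-19 | 105 19-23 | 106 23-29 | 104 29-35 | 102 35-43 |
Completion: 101=2  102=43  103=19  104=35  105=23  106=29  107=16
Turnaround (C−A): 101=2  102=33  103=8  104=23  105=13  106=18  107=8
Turnaround times: 101=2, 102=33, 103=8, 104=23, 105=13, 106=18, 107=8
Average turnaround = (2+33+8+23+13+18+8) / 7 = 105/7 = 15.00

15.00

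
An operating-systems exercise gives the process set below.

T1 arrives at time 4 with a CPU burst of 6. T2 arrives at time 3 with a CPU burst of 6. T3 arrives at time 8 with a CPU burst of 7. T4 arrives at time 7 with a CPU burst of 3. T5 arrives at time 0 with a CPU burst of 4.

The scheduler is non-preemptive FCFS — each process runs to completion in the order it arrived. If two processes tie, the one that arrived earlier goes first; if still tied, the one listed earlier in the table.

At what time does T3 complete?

Timeline: | T5 0-4 | T2 4-10 | T1 10-16 | T4 16-19 | T3 19-26 |
Completion: T1=16  T2=10  T3=26  T4=19  T5=4
Turnaround (C−A): T1=12  T2=7  T3=18  T4=12  T5=4

26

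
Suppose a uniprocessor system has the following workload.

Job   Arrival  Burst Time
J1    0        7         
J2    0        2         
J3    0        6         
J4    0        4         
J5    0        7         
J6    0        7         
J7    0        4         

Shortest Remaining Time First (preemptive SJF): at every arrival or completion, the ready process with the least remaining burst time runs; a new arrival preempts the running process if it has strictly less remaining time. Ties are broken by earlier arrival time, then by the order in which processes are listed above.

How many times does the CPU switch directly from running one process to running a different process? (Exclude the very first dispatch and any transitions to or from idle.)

6

Timeline: | J2 0-2 | J4 2-6 | J7 6-10 | J3 10-16 | J1 16-23 | J5 23-30 | J6 30-37 |
Completion: J1=23  J2=2  J3=16  J4=6  J5=30  J6=37  J7=10
Turnaround (C−A): J1=23  J2=2  J3=16  J4=6  J5=30  J6=37  J7=10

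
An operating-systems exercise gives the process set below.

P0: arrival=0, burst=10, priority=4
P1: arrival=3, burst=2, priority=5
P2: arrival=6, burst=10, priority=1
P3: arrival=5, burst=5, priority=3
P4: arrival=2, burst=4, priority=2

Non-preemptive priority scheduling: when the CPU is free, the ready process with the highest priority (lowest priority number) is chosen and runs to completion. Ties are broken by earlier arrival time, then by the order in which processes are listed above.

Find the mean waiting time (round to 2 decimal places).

13.40

Schedule: | P0 0-10 | P2 10-20 | P4 20-24 | P3 24-29 | P1 29-31 |
Completion: P0=10  P1=31  P2=20  P3=29  P4=24
Turnaround (C−A): P0=10  P1=28  P2=14  P3=24  P4=22
Waiting times: P0=0, P1=26, P2=4, P3=19, P4=18
Average waiting = (0+26+4+19+18) / 5 = 67/5 = 13.40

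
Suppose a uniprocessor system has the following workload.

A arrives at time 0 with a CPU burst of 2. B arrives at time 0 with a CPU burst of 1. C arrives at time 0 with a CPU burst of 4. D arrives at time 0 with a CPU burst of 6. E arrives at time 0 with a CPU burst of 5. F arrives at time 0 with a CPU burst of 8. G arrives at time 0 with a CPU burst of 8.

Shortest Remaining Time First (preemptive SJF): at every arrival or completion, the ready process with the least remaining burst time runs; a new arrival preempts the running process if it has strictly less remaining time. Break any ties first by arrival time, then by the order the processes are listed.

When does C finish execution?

Timeline: | B 0-1 | A 1-3 | C 3-7 | E 7-12 | D 12-18 | F 18-26 | G 26-34 |
Completion: A=3  B=1  C=7  D=18  E=12  F=26  G=34

7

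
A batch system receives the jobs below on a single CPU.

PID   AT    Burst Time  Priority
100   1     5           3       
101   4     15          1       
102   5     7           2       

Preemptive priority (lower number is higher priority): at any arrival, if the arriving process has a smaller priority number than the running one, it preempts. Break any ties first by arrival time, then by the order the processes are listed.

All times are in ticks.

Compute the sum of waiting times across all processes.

Gantt: | idle 0-1 | 100 1-4 | 101 4-19 | 102 19-26 | 100 26-28 |
Completion: 100=28  101=19  102=26
Turnaround (C−A): 100=27  101=15  102=21
Waiting = turnaround − burst: 100=22, 101=0, 102=14
Total waiting = 22 + 0 + 14 = 36

36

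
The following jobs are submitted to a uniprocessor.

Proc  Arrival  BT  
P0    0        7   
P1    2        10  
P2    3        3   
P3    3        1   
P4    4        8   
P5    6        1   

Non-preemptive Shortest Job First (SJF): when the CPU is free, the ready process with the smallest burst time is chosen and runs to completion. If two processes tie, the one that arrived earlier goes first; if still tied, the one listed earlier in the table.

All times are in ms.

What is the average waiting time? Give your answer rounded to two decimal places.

Schedule: | P0 0-7 | P3 7-8 | P5 8-9 | P2 9-12 | P4 12-20 | P1 20-30 |
Completion: P0=7  P1=30  P2=12  P3=8  P4=20  P5=9
Waiting times: P0=0, P1=18, P2=6, P3=4, P4=8, P5=2
Average waiting = (0+18+6+4+8+2) / 6 = 38/6 = 6.33

6.33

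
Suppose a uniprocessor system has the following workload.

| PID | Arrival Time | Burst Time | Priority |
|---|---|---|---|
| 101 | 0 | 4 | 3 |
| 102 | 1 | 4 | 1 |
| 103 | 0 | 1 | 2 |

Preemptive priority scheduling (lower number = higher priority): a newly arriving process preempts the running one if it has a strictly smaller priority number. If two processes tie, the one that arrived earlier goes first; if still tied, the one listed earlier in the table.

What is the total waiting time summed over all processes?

Schedule: | 103 0-1 | 102 1-5 | 101 5-9 |
Completion: 101=9  102=5  103=1
Waiting = turnaround − burst: 101=5, 102=0, 103=0
Total waiting = 5 + 0 + 0 = 5

5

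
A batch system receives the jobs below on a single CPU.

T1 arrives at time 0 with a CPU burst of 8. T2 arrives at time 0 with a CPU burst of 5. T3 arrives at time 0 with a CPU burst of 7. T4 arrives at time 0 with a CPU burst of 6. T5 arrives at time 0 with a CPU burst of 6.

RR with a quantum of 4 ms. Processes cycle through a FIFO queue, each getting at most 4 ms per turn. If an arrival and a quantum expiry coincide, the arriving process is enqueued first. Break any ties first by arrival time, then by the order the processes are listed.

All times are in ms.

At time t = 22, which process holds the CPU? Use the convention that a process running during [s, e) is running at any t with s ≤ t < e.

T1

Schedule: | T1 0-4 | T2 4-8 | T3 8-12 | T4 12-16 | T5 16-20 | T1 20-24 | T2 24-25 | T3 25-28 | T4 28-30 | T5 30-32 |
Completion: T1=24  T2=25  T3=28  T4=30  T5=32
Turnaround (C−A): T1=24  T2=25  T3=28  T4=30  T5=32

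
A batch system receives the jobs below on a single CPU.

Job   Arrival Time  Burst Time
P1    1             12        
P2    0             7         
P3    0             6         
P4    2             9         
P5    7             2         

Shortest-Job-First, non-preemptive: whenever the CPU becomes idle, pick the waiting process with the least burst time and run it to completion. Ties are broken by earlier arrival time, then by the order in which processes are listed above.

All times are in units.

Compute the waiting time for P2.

6

Schedule: | P3 0-6 | P2 6-13 | P5 13-15 | P4 15-24 | P1 24-36 |
Completion: P1=36  P2=13  P3=6  P4=24  P5=15
Waiting(P2) = turnaround − burst = 13 − 7 = 6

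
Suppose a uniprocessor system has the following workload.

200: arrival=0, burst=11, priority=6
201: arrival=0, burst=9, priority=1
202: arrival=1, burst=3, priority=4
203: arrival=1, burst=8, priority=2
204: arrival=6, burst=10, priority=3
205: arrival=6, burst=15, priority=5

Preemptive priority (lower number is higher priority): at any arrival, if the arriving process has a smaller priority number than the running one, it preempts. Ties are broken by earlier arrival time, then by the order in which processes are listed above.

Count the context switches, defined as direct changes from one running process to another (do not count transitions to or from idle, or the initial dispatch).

5

Timeline: | 201 0-9 | 203 9-17 | 204 17-27 | 202 27-30 | 205 30-45 | 200 45-56 |
Completion: 200=56  201=9  202=30  203=17  204=27  205=45
Turnaround (C−A): 200=56  201=9  202=29  203=16  204=21  205=39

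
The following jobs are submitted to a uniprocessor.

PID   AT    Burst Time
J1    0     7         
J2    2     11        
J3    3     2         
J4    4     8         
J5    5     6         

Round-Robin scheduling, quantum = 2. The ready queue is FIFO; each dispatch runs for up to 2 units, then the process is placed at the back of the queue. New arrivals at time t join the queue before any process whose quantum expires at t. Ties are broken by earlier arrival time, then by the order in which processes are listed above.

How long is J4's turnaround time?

Gantt: | J1 0-2 | J2 2-4 | J1 4-6 | J3 6-8 | J4 8-10 | J2 10-12 | J5 12-14 | J1 14-16 | J4 16-18 | J2 18-20 | J5 20-22 | J1 22-23 | J4 23-25 | J2 25-27 | J5 27-29 | J4 29-31 | J2 31-34 |
Completion: J1=23  J2=34  J3=8  J4=31  J5=29
Turnaround(J4) = completion − arrival = 31 − 4 = 27

27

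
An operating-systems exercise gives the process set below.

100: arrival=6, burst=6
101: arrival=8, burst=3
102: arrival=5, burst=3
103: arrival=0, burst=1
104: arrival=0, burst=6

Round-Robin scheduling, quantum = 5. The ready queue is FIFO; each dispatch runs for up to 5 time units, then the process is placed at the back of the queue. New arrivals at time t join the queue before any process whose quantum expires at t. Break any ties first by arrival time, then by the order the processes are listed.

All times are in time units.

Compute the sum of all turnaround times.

Gantt: | 103 0-1 | 104 1-6 | 102 6-9 | 100 9-14 | 104 14-15 | 101 15-18 | 100 18-19 |
Completion: 100=19  101=18  102=9  103=1  104=15
Turnaround (C−A): 100=13  101=10  102=4  103=1  104=15
Turnaround = completion − arrival: 100=13, 101=10, 102=4, 103=1, 104=15
Total turnaround = 13 + 10 + 4 + 1 + 15 = 43

43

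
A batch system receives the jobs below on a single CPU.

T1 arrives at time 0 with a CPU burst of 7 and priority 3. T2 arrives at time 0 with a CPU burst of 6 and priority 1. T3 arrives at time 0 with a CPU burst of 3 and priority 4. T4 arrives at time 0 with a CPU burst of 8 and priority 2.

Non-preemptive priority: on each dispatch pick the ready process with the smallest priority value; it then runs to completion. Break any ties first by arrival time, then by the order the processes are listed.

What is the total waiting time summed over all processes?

Schedule: | T2 0-6 | T4 6-14 | T1 14-21 | T3 21-24 |
Completion: T1=21  T2=6  T3=24  T4=14
Turnaround (C−A): T1=21  T2=6  T3=24  T4=14
Waiting = turnaround − burst: T1=14, T2=0, T3=21, T4=6
Total waiting = 14 + 0 + 21 + 6 = 41

41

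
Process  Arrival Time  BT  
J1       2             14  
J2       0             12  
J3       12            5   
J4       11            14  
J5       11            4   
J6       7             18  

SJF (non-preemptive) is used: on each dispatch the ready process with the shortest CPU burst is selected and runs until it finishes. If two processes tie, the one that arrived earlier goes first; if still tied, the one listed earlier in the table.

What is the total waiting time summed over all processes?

90

Timeline: | J2 0-12 | J5 12-16 | J3 16-21 | J1 21-35 | J4 35-49 | J6 49-67 |
Completion: J1=35  J2=12  J3=21  J4=49  J5=16  J6=67
Waiting = turnaround − burst: J1=19, J2=0, J3=4, J4=24, J5=1, J6=42
Total waiting = 19 + 0 + 4 + 24 + 1 + 42 = 90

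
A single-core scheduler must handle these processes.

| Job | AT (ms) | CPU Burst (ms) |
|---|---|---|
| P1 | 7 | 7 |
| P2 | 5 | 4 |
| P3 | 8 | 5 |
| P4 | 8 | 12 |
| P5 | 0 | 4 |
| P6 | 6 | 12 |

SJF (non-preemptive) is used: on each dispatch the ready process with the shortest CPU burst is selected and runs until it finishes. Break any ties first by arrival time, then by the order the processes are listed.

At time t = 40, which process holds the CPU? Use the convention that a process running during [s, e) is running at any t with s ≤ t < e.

Timeline: | P5 0-4 | idle 4-5 | P2 5-9 | P3 9-14 | P1 14-21 | P6 21-33 | P4 33-45 |
Completion: P1=21  P2=9  P3=14  P4=45  P5=4  P6=33

P4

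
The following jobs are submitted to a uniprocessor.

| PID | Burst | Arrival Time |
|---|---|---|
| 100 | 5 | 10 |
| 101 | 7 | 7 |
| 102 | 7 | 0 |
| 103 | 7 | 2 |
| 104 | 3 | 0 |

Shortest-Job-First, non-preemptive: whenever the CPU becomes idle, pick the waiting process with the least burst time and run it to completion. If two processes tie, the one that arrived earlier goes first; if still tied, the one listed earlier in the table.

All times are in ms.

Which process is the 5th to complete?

101

Timeline: | 104 0-3 | 102 3-10 | 100 10-15 | 103 15-22 | 101 22-29 |
Completion: 100=15  101=29  102=10  103=22  104=3
Finish order: 104 → 102 → 100 → 103 → 101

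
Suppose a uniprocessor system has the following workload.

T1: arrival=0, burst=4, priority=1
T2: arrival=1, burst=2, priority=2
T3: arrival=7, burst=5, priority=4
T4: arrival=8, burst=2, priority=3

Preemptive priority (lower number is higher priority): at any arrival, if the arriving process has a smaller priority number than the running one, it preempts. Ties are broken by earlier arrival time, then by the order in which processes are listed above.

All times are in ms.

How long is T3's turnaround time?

7

Timeline: | T1 0-4 | T2 4-6 | idle 6-7 | T3 7-8 | T4 8-10 | T3 10-14 |
Completion: T1=4  T2=6  T3=14  T4=10
Turnaround(T3) = completion − arrival = 14 − 7 = 7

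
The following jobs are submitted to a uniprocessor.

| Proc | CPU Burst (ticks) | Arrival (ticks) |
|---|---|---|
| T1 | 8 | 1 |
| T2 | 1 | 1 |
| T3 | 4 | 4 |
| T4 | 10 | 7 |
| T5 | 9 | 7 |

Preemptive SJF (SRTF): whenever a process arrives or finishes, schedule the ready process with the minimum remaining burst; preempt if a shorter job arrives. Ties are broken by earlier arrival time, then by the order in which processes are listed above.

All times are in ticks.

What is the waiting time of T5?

7

Schedule: | idle 0-1 | T2 1-2 | T1 2-4 | T3 4-8 | T1 8-14 | T5 14-23 | T4 23-33 |
Completion: T1=14  T2=2  T3=8  T4=33  T5=23
Waiting(T5) = turnaround − burst = 16 − 9 = 7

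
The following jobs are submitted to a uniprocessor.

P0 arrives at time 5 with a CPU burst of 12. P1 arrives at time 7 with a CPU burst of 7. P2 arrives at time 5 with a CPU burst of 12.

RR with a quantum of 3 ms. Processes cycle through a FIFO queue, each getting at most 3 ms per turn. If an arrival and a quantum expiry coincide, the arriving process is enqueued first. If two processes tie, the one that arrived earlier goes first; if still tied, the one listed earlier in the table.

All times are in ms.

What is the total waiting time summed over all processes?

Gantt: | idle 0-5 | P0 5-8 | P2 8-11 | P1 11-14 | P0 14-17 | P2 17-20 | P1 20-23 | P0 23-26 | P2 26-29 | P1 29-30 | P0 30-33 | P2 33-36 |
Completion: P0=33  P1=30  P2=36
Turnaround (C−A): P0=28  P1=23  P2=31
Waiting = turnaround − burst: P0=16, P1=16, P2=19
Total waiting = 16 + 16 + 19 = 51

51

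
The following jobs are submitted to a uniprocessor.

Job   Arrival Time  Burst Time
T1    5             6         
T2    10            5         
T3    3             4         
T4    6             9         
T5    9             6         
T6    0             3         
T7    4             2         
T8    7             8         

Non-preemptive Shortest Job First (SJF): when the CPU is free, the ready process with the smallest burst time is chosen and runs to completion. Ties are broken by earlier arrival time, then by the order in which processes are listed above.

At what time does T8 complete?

Timeline: | T6 0-3 | T3 3-7 | T7 7-9 | T1 9-15 | T2 15-20 | T5 20-26 | T8 26-34 | T4 34-43 |
Completion: T1=15  T2=20  T3=7  T4=43  T5=26  T6=3  T7=9  T8=34

34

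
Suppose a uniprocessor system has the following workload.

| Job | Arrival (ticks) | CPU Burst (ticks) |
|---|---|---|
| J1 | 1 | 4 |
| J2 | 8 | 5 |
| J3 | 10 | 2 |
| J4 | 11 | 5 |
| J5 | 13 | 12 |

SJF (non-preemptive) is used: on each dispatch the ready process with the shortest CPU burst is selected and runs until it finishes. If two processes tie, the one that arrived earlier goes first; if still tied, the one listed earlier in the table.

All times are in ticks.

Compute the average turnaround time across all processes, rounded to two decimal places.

Schedule: | idle 0-1 | J1 1-5 | idle 5-8 | J2 8-13 | J3 13-15 | J4 15-20 | J5 20-32 |
Completion: J1=5  J2=13  J3=15  J4=20  J5=32
Turnaround (C−A): J1=4  J2=5  J3=5  J4=9  J5=19
Turnaround times: J1=4, J2=5, J3=5, J4=9, J5=19
Average turnaround = (4+5+5+9+19) / 5 = 42/5 = 8.40

8.40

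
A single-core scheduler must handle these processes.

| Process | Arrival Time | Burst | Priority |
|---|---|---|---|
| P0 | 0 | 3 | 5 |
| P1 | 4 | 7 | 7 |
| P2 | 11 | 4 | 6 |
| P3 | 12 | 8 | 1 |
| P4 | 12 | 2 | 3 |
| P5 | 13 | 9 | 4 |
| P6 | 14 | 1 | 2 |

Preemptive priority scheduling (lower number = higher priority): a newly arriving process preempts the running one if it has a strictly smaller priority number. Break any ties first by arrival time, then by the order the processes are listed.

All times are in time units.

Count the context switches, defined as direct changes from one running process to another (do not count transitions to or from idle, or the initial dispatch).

6

Gantt: | P0 0-3 | idle 3-4 | P1 4-11 | P2 11-12 | P3 12-20 | P6 20-21 | P4 21-23 | P5 23-32 | P2 32-35 |
Completion: P0=3  P1=11  P2=35  P3=20  P4=23  P5=32  P6=21
Turnaround (C−A): P0=3  P1=7  P2=24  P3=8  P4=11  P5=19  P6=7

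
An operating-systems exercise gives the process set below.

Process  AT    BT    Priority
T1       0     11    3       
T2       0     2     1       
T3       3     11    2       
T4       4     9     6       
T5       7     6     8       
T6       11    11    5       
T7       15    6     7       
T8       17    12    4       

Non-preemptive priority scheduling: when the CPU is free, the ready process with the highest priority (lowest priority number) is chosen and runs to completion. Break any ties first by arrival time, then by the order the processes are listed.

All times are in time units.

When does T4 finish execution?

Schedule: | T2 0-2 | T1 2-13 | T3 13-24 | T8 24-36 | T6 36-47 | T4 47-56 | T7 56-62 | T5 62-68 |
Completion: T1=13  T2=2  T3=24  T4=56  T5=68  T6=47  T7=62  T8=36
Turnaround (C−A): T1=13  T2=2  T3=21  T4=52  T5=61  T6=36  T7=47  T8=19

56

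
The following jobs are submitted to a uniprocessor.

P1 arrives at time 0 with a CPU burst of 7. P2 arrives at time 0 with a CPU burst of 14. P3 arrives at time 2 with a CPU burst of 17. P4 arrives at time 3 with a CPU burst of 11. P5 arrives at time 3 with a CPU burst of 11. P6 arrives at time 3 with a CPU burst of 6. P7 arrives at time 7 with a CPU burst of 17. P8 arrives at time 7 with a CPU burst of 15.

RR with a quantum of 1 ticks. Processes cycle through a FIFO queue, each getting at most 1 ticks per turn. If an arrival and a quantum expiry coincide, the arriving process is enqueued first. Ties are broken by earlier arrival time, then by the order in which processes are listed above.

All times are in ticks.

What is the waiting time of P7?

74

Schedule: | P1 0-1 | P2 1-2 | P1 2-3 | P3 3-4 | P2 4-5 | P4 5-6 | P5 6-7 | P6 7-8 | P1 8-9 | P3 9-10 | P2 10-11 | P4 11-12 | P7 12-13 | P8 13-14 | P5 14-15 | P6 15-16 | P1 16-17 | P3 17-18 | P2 18-19 | P4 19-20 | P7 20-21 | P8 21-22 | P5 22-23 | P6 23-24 | P1 24-25 | P3 25-26 | P2 26-27 | P4 27-28 | P7 28-29 | P8 29-30 | P5 30-31 | P6 31-32 | P1 32-33 | P3 33-34 | P2 34-35 | P4 35-36 | P7 36-37 | P8 37-38 | P5 38-39 | P6 39-40 | P1 40-41 | P3 41-42 | P2 42-43 | P4 43-44 | P7 44-45 | P8 45-46 | P5 46-47 | P6 47-48 | P3 48-49 | P2 49-50 | P4 50-51 | P7 51-52 | P8 52-53 | P5 53-54 | P3 54-55 | P2 55-56 | P4 56-57 | P7 57-58 | P8 58-59 | P5 59-60 | P3 60-61 | P2 61-62 | P4 62-63 | P7 63-64 | P8 64-65 | P5 65-66 | P3 66-67 | P2 67-68 | P4 68-69 | P7 69-70 | P8 70-71 | P5 71-72 | P3 72-73 | P2 73-74 | P4 74-75 | P7 75-76 | P8 76-77 | P5 77-78 | P3 78-79 | P2 79-80 | P7 80-81 | P8 81-82 | P3 82-83 | P2 83-84 | P7 84-85 | P8 85-86 | P3 86-87 | P7 87-88 | P8 88-89 | P3 89-90 | P7 90-91 | P8 91-92 | P3 92-93 | P7 93-94 | P8 94-95 | P3 95-96 | P7 96-98 |
Completion: P1=41  P2=84  P3=96  P4=75  P5=78  P6=48  P7=98  P8=95
Turnaround (C−A): P1=41  P2=84  P3=94  P4=72  P5=75  P6=45  P7=91  P8=88
Waiting(P7) = turnaround − burst = 91 − 17 = 74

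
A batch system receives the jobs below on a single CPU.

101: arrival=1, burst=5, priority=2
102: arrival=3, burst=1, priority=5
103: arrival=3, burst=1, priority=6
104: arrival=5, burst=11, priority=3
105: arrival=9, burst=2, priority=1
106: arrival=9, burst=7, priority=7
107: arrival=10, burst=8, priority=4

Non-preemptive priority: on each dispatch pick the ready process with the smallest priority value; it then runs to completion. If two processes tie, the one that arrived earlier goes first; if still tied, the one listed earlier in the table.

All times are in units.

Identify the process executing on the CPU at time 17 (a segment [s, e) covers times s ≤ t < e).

105

Schedule: | idle 0-1 | 101 1-6 | 104 6-17 | 105 17-19 | 107 19-27 | 102 27-28 | 103 28-29 | 106 29-36 |
Completion: 101=6  102=28  103=29  104=17  105=19  106=36  107=27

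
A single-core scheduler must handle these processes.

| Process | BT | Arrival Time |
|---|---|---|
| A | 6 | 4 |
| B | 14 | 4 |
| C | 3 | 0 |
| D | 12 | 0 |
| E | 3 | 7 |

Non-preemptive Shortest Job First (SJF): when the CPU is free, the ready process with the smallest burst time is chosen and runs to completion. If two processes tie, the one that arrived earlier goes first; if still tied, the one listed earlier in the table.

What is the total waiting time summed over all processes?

Timeline: | C 0-3 | D 3-15 | E 15-18 | A 18-24 | B 24-38 |
Completion: A=24  B=38  C=3  D=15  E=18
Turnaround (C−A): A=20  B=34  C=3  D=15  E=11
Waiting = turnaround − burst: A=14, B=20, C=0, D=3, E=8
Total waiting = 14 + 20 + 0 + 3 + 8 = 45

45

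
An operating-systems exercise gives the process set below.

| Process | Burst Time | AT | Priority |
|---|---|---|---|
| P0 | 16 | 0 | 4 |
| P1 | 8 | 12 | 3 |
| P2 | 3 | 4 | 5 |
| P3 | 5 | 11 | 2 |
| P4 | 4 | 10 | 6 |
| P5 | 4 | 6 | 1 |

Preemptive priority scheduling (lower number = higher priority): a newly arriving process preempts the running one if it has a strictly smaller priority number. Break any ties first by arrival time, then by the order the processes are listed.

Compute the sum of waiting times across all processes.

Gantt: | P0 0-6 | P5 6-10 | P0 10-11 | P3 11-16 | P1 16-24 | P0 24-33 | P2 33-36 | P4 36-40 |
Completion: P0=33  P1=24  P2=36  P3=16  P4=40  P5=10
Turnaround (C−A): P0=33  P1=12  P2=32  P3=5  P4=30  P5=4
Waiting = turnaround − burst: P0=17, P1=4, P2=29, P3=0, P4=26, P5=0
Total waiting = 17 + 4 + 29 + 0 + 26 + 0 = 76

76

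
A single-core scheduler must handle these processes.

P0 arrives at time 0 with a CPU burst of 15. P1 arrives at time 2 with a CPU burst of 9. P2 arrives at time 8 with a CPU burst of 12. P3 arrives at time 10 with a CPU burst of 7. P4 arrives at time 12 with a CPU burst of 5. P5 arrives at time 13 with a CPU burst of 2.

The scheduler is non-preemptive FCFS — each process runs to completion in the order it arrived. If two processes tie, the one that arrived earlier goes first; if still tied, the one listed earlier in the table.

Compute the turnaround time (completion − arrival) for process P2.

28

Gantt: | P0 0-15 | P1 15-24 | P2 24-36 | P3 36-43 | P4 43-48 | P5 48-50 |
Completion: P0=15  P1=24  P2=36  P3=43  P4=48  P5=50
Turnaround(P2) = completion − arrival = 36 − 8 = 28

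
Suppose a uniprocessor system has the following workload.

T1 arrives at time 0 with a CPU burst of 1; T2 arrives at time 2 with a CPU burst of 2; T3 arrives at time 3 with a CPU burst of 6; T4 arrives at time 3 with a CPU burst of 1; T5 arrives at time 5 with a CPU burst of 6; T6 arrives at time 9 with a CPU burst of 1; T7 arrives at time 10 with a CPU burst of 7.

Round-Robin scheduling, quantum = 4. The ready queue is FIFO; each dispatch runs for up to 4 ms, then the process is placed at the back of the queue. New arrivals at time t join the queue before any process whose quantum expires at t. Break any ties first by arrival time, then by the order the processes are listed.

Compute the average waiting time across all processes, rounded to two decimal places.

5.14

Gantt: | T1 0-1 | idle 1-2 | T2 2-4 | T3 4-8 | T4 8-9 | T5 9-13 | T3 13-15 | T6 15-16 | T7 16-20 | T5 20-22 | T7 22-25 |
Completion: T1=1  T2=4  T3=15  T4=9  T5=22  T6=16  T7=25
Waiting times: T1=0, T2=0, T3=6, T4=5, T5=11, T6=6, T7=8
Average waiting = (0+0+6+5+11+6+8) / 7 = 36/7 = 5.14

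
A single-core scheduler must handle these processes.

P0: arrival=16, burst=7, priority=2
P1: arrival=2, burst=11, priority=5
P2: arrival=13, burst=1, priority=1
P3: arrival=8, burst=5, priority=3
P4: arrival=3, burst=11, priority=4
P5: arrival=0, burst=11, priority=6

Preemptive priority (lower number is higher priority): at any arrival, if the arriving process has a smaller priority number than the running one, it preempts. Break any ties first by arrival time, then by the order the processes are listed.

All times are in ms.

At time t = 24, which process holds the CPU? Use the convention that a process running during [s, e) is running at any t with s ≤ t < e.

Schedule: | P5 0-2 | P1 2-3 | P4 3-8 | P3 8-13 | P2 13-14 | P4 14-16 | P0 16-23 | P4 23-27 | P1 27-37 | P5 37-46 |
Completion: P0=23  P1=37  P2=14  P3=13  P4=27  P5=46
Turnaround (C−A): P0=7  P1=35  P2=1  P3=5  P4=24  P5=46

P4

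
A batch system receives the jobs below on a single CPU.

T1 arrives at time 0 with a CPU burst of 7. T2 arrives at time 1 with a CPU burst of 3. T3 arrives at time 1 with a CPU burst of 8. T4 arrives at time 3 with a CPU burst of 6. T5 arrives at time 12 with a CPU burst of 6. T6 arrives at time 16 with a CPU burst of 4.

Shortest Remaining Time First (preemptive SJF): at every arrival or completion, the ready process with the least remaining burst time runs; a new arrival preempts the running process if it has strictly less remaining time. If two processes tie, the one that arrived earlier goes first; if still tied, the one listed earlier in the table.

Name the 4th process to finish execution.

T6

Schedule: | T1 0-1 | T2 1-4 | T1 4-10 | T4 10-16 | T6 16-20 | T5 20-26 | T3 26-34 |
Completion: T1=10  T2=4  T3=34  T4=16  T5=26  T6=20
Turnaround (C−A): T1=10  T2=3  T3=33  T4=13  T5=14  T6=4
Finish order: T2 → T1 → T4 → T6 → T5 → T3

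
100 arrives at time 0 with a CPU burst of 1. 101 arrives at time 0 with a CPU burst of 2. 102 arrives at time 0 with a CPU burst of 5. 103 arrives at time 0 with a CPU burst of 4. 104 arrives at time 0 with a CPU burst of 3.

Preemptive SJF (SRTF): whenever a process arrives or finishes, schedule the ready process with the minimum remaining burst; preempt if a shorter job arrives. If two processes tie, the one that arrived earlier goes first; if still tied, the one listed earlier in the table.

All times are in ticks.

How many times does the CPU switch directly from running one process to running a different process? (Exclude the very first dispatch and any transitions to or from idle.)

Gantt: | 100 0-1 | 101 1-3 | 104 3-6 | 103 6-10 | 102 10-15 |
Completion: 100=1  101=3  102=15  103=10  104=6

4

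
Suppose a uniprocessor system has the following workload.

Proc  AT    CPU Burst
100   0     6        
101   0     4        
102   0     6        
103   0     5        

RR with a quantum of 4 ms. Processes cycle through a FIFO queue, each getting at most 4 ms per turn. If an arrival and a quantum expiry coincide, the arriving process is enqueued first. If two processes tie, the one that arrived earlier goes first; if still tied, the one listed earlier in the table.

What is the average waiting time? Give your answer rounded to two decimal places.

Gantt: | 100 0-4 | 101 4-8 | 102 8-12 | 103 12-16 | 100 16-18 | 102 18-20 | 103 20-21 |
Completion: 100=18  101=8  102=20  103=21
Waiting times: 100=12, 101=4, 102=14, 103=16
Average waiting = (12+4+14+16) / 4 = 46/4 = 11.50

11.50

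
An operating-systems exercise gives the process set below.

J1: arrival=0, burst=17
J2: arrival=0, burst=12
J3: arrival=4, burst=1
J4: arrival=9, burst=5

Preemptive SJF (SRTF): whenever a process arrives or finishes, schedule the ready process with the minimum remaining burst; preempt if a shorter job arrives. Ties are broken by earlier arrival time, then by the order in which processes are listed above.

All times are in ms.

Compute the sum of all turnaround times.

58

Timeline: | J2 0-4 | J3 4-5 | J2 5-13 | J4 13-18 | J1 18-35 |
Completion: J1=35  J2=13  J3=5  J4=18
Turnaround = completion − arrival: J1=35, J2=13, J3=1, J4=9
Total turnaround = 35 + 13 + 1 + 9 = 58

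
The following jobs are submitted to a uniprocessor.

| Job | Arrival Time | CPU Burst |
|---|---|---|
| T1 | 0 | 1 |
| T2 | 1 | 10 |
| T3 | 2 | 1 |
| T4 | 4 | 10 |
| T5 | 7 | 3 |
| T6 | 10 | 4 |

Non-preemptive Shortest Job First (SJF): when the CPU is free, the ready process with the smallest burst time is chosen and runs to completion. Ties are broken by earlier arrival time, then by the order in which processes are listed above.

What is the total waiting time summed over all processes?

Timeline: | T1 0-1 | T2 1-11 | T3 11-12 | T5 12-15 | T6 15-19 | T4 19-29 |
Completion: T1=1  T2=11  T3=12  T4=29  T5=15  T6=19
Turnaround (C−A): T1=1  T2=10  T3=10  T4=25  T5=8  T6=9
Waiting = turnaround − burst: T1=0, T2=0, T3=9, T4=15, T5=5, T6=5
Total waiting = 0 + 0 + 9 + 15 + 5 + 5 = 34

34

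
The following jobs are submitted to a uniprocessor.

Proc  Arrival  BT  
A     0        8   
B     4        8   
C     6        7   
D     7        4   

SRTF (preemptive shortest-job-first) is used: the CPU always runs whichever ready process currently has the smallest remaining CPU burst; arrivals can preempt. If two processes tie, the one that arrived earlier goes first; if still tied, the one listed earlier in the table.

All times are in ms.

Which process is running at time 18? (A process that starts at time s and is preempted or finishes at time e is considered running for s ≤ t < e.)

C

Schedule: | A 0-8 | D 8-12 | C 12-19 | B 19-27 |
Completion: A=8  B=27  C=19  D=12
Turnaround (C−A): A=8  B=23  C=13  D=5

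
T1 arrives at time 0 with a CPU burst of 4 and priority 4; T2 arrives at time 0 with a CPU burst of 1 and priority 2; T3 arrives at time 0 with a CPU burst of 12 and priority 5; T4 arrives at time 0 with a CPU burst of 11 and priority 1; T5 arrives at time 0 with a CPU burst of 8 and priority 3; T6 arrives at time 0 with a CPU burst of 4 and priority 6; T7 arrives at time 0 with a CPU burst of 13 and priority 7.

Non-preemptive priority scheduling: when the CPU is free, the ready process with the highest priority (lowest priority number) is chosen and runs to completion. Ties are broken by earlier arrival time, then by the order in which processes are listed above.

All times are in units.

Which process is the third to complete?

Gantt: | T4 0-11 | T2 11-12 | T5 12-20 | T1 20-24 | T3 24-36 | T6 36-40 | T7 40-53 |
Completion: T1=24  T2=12  T3=36  T4=11  T5=20  T6=40  T7=53
Finish order: T4 → T2 → T5 → T1 → T3 → T6 → T7

T5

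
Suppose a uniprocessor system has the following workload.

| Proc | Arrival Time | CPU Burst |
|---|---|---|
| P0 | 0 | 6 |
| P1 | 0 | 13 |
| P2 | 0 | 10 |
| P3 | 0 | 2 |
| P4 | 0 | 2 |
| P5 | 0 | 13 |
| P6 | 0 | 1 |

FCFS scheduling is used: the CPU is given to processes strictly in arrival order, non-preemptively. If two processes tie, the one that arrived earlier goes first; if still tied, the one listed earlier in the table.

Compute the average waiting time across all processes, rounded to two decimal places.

Timeline: | P0 0-6 | P1 6-19 | P2 19-29 | P3 29-31 | P4 31-33 | P5 33-46 | P6 46-47 |
Completion: P0=6  P1=19  P2=29  P3=31  P4=33  P5=46  P6=47
Turnaround (C−A): P0=6  P1=19  P2=29  P3=31  P4=33  P5=46  P6=47
Waiting times: P0=0, P1=6, P2=19, P3=29, P4=31, P5=33, P6=46
Average waiting = (0+6+19+29+31+33+46) / 7 = 164/7 = 23.43

23.43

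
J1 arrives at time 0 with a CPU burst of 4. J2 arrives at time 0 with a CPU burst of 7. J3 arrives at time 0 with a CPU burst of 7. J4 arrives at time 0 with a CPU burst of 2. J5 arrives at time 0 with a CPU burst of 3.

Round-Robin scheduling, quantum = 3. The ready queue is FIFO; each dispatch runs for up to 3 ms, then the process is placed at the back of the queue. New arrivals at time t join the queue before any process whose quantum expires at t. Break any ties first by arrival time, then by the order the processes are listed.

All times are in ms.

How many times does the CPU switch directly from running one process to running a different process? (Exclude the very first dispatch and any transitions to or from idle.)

9

Schedule: | J1 0-3 | J2 3-6 | J3 6-9 | J4 9-11 | J5 11-14 | J1 14-15 | J2 15-18 | J3 18-21 | J2 21-22 | J3 22-23 |
Completion: J1=15  J2=22  J3=23  J4=11  J5=14
Turnaround (C−A): J1=15  J2=22  J3=23  J4=11  J5=14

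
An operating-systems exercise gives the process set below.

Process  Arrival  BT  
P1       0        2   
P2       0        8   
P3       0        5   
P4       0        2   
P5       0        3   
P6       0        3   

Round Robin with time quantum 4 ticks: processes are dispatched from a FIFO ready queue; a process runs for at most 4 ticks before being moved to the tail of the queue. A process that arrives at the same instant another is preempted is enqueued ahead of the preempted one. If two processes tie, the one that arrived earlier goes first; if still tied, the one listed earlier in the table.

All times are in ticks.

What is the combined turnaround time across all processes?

92

Schedule: | P1 0-2 | P2 2-6 | P3 6-10 | P4 10-12 | P5 12-15 | P6 15-18 | P2 18-22 | P3 22-23 |
Completion: P1=2  P2=22  P3=23  P4=12  P5=15  P6=18
Turnaround (C−A): P1=2  P2=22  P3=23  P4=12  P5=15  P6=18
Turnaround = completion − arrival: P1=2, P2=22, P3=23, P4=12, P5=15, P6=18
Total turnaround = 2 + 22 + 23 + 12 + 15 + 18 = 92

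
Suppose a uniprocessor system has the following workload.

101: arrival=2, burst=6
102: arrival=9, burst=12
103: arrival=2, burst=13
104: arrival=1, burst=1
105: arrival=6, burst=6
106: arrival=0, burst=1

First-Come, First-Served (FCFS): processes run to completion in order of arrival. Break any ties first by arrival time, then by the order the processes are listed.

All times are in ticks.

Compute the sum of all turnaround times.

78

Timeline: | 106 0-1 | 104 1-2 | 101 2-8 | 103 8-21 | 105 21-27 | 102 27-39 |
Completion: 101=8  102=39  103=21  104=2  105=27  106=1
Turnaround (C−A): 101=6  102=30  103=19  104=1  105=21  106=1
Turnaround = completion − arrival: 101=6, 102=30, 103=19, 104=1, 105=21, 106=1
Total turnaround = 6 + 30 + 19 + 1 + 21 + 1 = 78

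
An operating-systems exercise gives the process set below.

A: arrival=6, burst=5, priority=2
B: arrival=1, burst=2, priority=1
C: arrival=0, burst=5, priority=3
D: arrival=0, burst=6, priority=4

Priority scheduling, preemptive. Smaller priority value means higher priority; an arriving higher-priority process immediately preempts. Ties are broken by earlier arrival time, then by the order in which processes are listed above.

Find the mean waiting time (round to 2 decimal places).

Schedule: | C 0-1 | B 1-3 | C 3-6 | A 6-11 | C 11-12 | D 12-18 |
Completion: A=11  B=3  C=12  D=18
Turnaround (C−A): A=5  B=2  C=12  D=18
Waiting times: A=0, B=0, C=7, D=12
Average waiting = (0+0+7+12) / 4 = 19/4 = 4.75

4.75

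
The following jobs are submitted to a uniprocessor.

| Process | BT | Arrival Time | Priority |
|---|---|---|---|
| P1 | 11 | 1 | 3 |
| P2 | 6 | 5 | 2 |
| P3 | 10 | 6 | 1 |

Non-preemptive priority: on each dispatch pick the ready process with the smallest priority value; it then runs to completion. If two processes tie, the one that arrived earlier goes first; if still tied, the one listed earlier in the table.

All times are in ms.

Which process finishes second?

Gantt: | idle 0-1 | P1 1-12 | P3 12-22 | P2 22-28 |
Completion: P1=12  P2=28  P3=22
Turnaround (C−A): P1=11  P2=23  P3=16
Finish order: P1 → P3 → P2

P3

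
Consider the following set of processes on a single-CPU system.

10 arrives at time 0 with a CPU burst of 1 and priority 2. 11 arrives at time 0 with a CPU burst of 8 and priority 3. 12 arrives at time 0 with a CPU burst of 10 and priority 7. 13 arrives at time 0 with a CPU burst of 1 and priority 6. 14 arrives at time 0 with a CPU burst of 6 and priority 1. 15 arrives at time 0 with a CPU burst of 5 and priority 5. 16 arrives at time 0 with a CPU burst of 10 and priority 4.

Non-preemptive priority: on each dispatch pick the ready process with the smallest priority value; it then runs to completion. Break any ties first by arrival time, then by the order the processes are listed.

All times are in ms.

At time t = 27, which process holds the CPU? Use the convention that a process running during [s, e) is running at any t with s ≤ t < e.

Timeline: | 14 0-6 | 10 6-7 | 11 7-15 | 16 15-25 | 15 25-30 | 13 30-31 | 12 31-41 |
Completion: 10=7  11=15  12=41  13=31  14=6  15=30  16=25
Turnaround (C−A): 10=7  11=15  12=41  13=31  14=6  15=30  16=25

15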